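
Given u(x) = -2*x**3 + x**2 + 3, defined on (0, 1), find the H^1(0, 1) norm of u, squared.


||u||_{H^1}^2 = 1117/105

The H^1 norm (squared) on an interval (0, L) is
  ||u||_{H^1}^2 = ∫_0^L u(x)^2 dx + ∫_0^L u'(x)^2 dx.
Compute u'(x) = -6*x**2 + 2*x.
Then u(x)^2 = 4*x**6 - 4*x**5 + x**4 - 12*x**3 + 6*x**2 + 9 and u'(x)^2 = 36*x**4 - 24*x**3 + 4*x**2.
Integrate each monomial from 0 to 1 using ∫_0^1 c·x^n dx = c·1^(n+1)/(n+1):
  ∫_0^1 u(x)^2 dx = ∫_0^1 (4*x^6 - 4*x^5 + x^4 - 12*x^3 + 6*x^2 + 9) dx. Term by term:
    ∫_0^1 4*x^6 dx = 4/7;  ∫_0^1 -4*x^5 dx = -2/3;  ∫_0^1 x^4 dx = 1/5;
    ∫_0^1 -12*x^3 dx = -3;  ∫_0^1 6*x^2 dx = 2;  ∫_0^1 9 dx = 9.
  Sum: 4/7 − 2/3 + 1/5 − 3 + 2 + 9 = 851/105.
  ∫_0^1 u'(x)^2 dx = ∫_0^1 (36*x^4 - 24*x^3 + 4*x^2) dx. Term by term:
    ∫_0^1 36*x^4 dx = 36/5;  ∫_0^1 -24*x^3 dx = -6;  ∫_0^1 4*x^2 dx = 4/3.
  Sum: 36/5 − 6 + 4/3 = 38/15.
Adding: ||u||_{H^1}^2 = 851/105 + 38/15 = 1117/105.


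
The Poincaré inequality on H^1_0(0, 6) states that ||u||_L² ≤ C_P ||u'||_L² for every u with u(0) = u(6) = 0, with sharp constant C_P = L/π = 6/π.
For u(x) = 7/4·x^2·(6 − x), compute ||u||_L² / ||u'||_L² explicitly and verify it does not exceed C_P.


||u||_L² / ||u'||_L² = 3*sqrt(14)/7 < C_P = 6/π.

u(x) = 7/4·x^2·(6 − x), so u'(x) = 21*x*(4 - x)/4.
u(x) = 7/4·x^2·(6 − x) vanishes at x = 0 and x = 6, so u ∈ H^1_0(0, 6). Differentiate via the product rule and integrate the resulting polynomials term by term.
  ∫_0^6 u² dx = ∫_0^6 (49*x^6/16 - 147*x^5/4 + 441*x^4/4) dx. Term by term:
    ∫_0^6 49*x^6/16 dx = 122472;  ∫_0^6 -147*x^5/4 dx = -285768;  ∫_0^6 441*x^4/4 dx = 857304/5.
  Sum: 122472 − 285768 + 857304/5 = 40824/5.
  ∫_0^6 (u')² dx = ∫_0^6 (441*x^4/16 - 441*x^3/2 + 441*x^2) dx. Term by term:
    ∫_0^6 441*x^4/16 dx = 214326/5;  ∫_0^6 -441*x^3/2 dx = -71442;  ∫_0^6 441*x^2 dx = 31752.
  Sum: 214326/5 − 71442 + 31752 = 15876/5.
∫_0^6 u² dx = 40824/5, so ||u||_L² = 54*sqrt(70)/5.
∫_0^6 (u')² dx = 15876/5, so ||u'||_L² = 126*sqrt(5)/5.
Ratio ||u||_L² / ||u'||_L² = 3*sqrt(14)/7.
Sharp Poincaré constant on H^1_0(0, 6) is C_P = L/π = 6/π, achieved by sin(π/6·x).
A polynomial bump cannot attain the sharp Poincaré constant (only the first sine eigenfunction does), so the ratio is strictly less than C_P, consistent with ||u||_L² ≤ C_P ||u'||_L².


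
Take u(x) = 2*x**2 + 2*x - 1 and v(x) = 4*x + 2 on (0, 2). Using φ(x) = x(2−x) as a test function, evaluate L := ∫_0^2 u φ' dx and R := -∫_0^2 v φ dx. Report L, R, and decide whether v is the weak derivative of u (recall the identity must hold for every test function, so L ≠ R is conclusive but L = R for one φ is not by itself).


LHS = -8, RHS = -8. Yes, v = u' weakly.

u(x) = 2*x**2 + 2*x - 1, classical derivative u'(x) = 4*x + 2.
φ(x) = x(2−x), so φ'(x) = 2 - 2*x.
Note φ(0) = φ(2) = 0, so the boundary term u·φ vanishes.
LHS = ∫_0^2 u(x) φ'(x) dx = ∫_0^2 (-4*x^3 + 6*x - 2) dx. Term by term:
  ∫_0^2 -4*x^3 dx = -16;  ∫_0^2 6*x dx = 12;  ∫_0^2 -2 dx = -4.
Sum: -16 + 12 − 4 = -8.
So LHS = -8.
∫_0^2 v(x) φ(x) dx = ∫_0^2 (-4*x^3 + 6*x^2 + 4*x) dx. Term by term:
  ∫_0^2 -4*x^3 dx = -16;  ∫_0^2 6*x^2 dx = 16;  ∫_0^2 4*x dx = 8.
Sum: -16 + 16 + 8 = 8.
So RHS = -∫_0^2 v(x) φ(x) dx = -8.
LHS = RHS, so the identity holds for this test φ.
Moreover u is smooth here and v(x) = u'(x) = 4*x + 2 pointwise, so the identity holds for every test function. Hence v is the weak derivative of u.


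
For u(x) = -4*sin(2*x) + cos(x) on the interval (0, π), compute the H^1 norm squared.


||u||_{H^1(0,π)}^2 = -64/3 + 41*π

u'(x) = -sin(x) - 8*cos(2*x).
Expand u² and (u')² and integrate term by term on (0, π), using: for integers n ≥ 1, ∫_0^π sin²(nx) dx = ∫_0^π cos²(nx) dx = π/2; for n ≠ n', ∫_0^π sin(nx)sin(n'x) dx = ∫_0^π cos(nx)cos(n'x) dx = 0; and by product-to-sum, ∫_0^π sin(nx)cos(n'x) dx = ½∫_0^π [sin((n+n')x) + sin((n−n')x)] dx, which is 0 when n+n' is even and 2n/(n²−n'²) when n+n' is odd (it need not vanish on (0, π)).
  u² squared terms: (-4)²·∫sin(2x)² dx = 16·π/2 = 8*π;  (1)²·∫cos(x)² dx = 1·π/2 = π/2.
  u² cross terms: 2·(-4)·(1)·∫sin(2x)·cos(x) dx = -8·(4/3) = -32/3.
  So ∫_0^π u² dx = 8*π + π/2 − 32/3 = -32/3 + 17*π/2.
  (u')² squared terms: (-1)²·∫sin(x)² dx = 1·π/2 = π/2;  (-8)²·∫cos(2x)² dx = 64·π/2 = 32*π.
  (u')² cross terms: 2·(-1)·(-8)·∫sin(x)·cos(2x) dx = 16·(-2/3) = -32/3.
  So ∫_0^π (u')² dx = π/2 + 32*π − 32/3 = -32/3 + 65*π/2.
||u||_{H^1}^2 = (-32/3 + 17*π/2) + (-32/3 + 65*π/2) = -64/3 + 41*π.


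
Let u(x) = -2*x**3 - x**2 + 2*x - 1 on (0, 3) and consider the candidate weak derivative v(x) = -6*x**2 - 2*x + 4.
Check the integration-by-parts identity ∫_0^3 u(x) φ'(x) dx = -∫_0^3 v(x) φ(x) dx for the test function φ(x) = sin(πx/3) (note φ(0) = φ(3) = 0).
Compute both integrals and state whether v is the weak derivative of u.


LHS = -648/π^3 + 168/π, RHS = -648/π^3 + 156/π. No, v is not the weak derivative of u.

u(x) = -2*x**3 - x**2 + 2*x - 1, classical derivative u'(x) = -6*x**2 - 2*x + 2.
φ(x) = sin(πx/3), so φ'(x) = π*cos(π*x/3)/3.
Note φ(0) = φ(3) = 0, so the boundary term u·φ vanishes.
LHS = ∫_0^3 u(x) φ'(x) dx = ∫_0^3 (-2*π*x^3*cos(π*x/3)/3 - π*x^2*cos(π*x/3)/3 + 2*π*x*cos(π*x/3)/3 - π*cos(π*x/3)/3) dx. Term by term:
  ∫_0^3 -π*cos(π*x/3)/3 dx = 0;  ∫_0^3 -2*π*x^3*cos(π*x/3)/3 dx = -648/π^3 + 162/π;  ∫_0^3 -π*x^2*cos(π*x/3)/3 dx = 18/π;
  ∫_0^3 2*π*x*cos(π*x/3)/3 dx = -12/π.
Sum: 0 + -648/π^3 + 162/π + 18/π − 12/π = -648/π^3 + 168/π.
So LHS = -648/π^3 + 168/π.
∫_0^3 v(x) φ(x) dx = ∫_0^3 (-6*x^2*sin(π*x/3) - 2*x*sin(π*x/3) + 4*sin(π*x/3)) dx. Term by term:
  ∫_0^3 4*sin(π*x/3) dx = 24/π;  ∫_0^3 -6*x^2*sin(π*x/3) dx = -162/π + 648/π^3;  ∫_0^3 -2*x*sin(π*x/3) dx = -18/π.
Sum: 24/π + -162/π + 648/π^3 − 18/π = -156/π + 648/π^3.
So RHS = -∫_0^3 v(x) φ(x) dx = -648/π^3 + 156/π.
LHS − RHS = 12/π ≠ 0, so the identity fails.
(For a valid weak derivative the identity must hold for EVERY test function, in particular this one. The failure shows v is NOT the weak derivative of u.)
Correct weak derivative would be u'(x) = -6*x**2 - 2*x + 2.


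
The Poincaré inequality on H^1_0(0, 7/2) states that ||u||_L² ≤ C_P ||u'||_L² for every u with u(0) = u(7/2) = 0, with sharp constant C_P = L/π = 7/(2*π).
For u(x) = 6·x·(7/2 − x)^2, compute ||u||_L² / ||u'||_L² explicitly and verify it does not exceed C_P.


||u||_L² / ||u'||_L² = sqrt(14)/4 < C_P = 7/(2*π).

u(x) = 6·x·(7/2 − x)^2, so u'(x) = 3*(x - 7/2)*(6*x - 7).
u(x) = 6·x·(7/2 − x)^2 vanishes at x = 0 and x = 7/2, so u ∈ H^1_0(0, 7/2). Differentiate via the product rule and integrate the resulting polynomials term by term.
  ∫_0^7/2 u² dx = ∫_0^7/2 (36*x^6 - 504*x^5 + 2646*x^4 - 6174*x^3 + 21609*x^2/4) dx. Term by term:
    ∫_0^7/2 36*x^6 dx = 1058841/32;  ∫_0^7/2 -504*x^5 dx = -2470629/16;  ∫_0^7/2 2646*x^4 dx = 22235661/80;
    ∫_0^7/2 -6174*x^3 dx = -7411887/32;  ∫_0^7/2 21609*x^2/4 dx = 2470629/32.
  Sum: 1058841/32 − 2470629/16 + 22235661/80 − 7411887/32 + 2470629/32 = 352947/160.
  ∫_0^7/2 (u')² dx = ∫_0^7/2 (324*x^4 - 3024*x^3 + 9702*x^2 - 12348*x + 21609/4) dx. Term by term:
    ∫_0^7/2 324*x^4 dx = 1361367/40;  ∫_0^7/2 -3024*x^3 dx = -453789/4;  ∫_0^7/2 9702*x^2 dx = 554631/4;
    ∫_0^7/2 -12348*x dx = -151263/2;  ∫_0^7/2 21609/4 dx = 151263/8.
  Sum: 1361367/40 − 453789/4 + 554631/4 − 151263/2 + 151263/8 = 50421/20.
∫_0^7/2 u² dx = 352947/160, so ||u||_L² = 343*sqrt(30)/40.
∫_0^7/2 (u')² dx = 50421/20, so ||u'||_L² = 49*sqrt(105)/10.
Ratio ||u||_L² / ||u'||_L² = sqrt(14)/4.
Sharp Poincaré constant on H^1_0(0, 7/2) is C_P = L/π = 7/(2*π), achieved by sin(2*π/7·x).
A polynomial bump cannot attain the sharp Poincaré constant (only the first sine eigenfunction does), so the ratio is strictly less than C_P, consistent with ||u||_L² ≤ C_P ||u'||_L².


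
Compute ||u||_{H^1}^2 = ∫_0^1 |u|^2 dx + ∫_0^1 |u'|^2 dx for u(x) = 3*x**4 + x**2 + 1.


||u||_{H^1}^2 = 255/7

The H^1 norm (squared) on an interval (0, L) is
  ||u||_{H^1}^2 = ∫_0^L u(x)^2 dx + ∫_0^L u'(x)^2 dx.
Compute u'(x) = 12*x**3 + 2*x.
Then u(x)^2 = 9*x**8 + 6*x**6 + 7*x**4 + 2*x**2 + 1 and u'(x)^2 = 144*x**6 + 48*x**4 + 4*x**2.
Integrate each monomial from 0 to 1 using ∫_0^1 c·x^n dx = c·1^(n+1)/(n+1):
  ∫_0^1 u(x)^2 dx = ∫_0^1 (9*x^8 + 6*x^6 + 7*x^4 + 2*x^2 + 1) dx. Term by term:
    ∫_0^1 9*x^8 dx = 1;  ∫_0^1 6*x^6 dx = 6/7;  ∫_0^1 7*x^4 dx = 7/5;
    ∫_0^1 2*x^2 dx = 2/3;  ∫_0^1 1 dx = 1.
  Sum: 1 + 6/7 + 7/5 + 2/3 + 1 = 517/105.
  ∫_0^1 u'(x)^2 dx = ∫_0^1 (144*x^6 + 48*x^4 + 4*x^2) dx. Term by term:
    ∫_0^1 144*x^6 dx = 144/7;  ∫_0^1 48*x^4 dx = 48/5;  ∫_0^1 4*x^2 dx = 4/3.
  Sum: 144/7 + 48/5 + 4/3 = 3308/105.
Adding: ||u||_{H^1}^2 = 517/105 + 3308/105 = 255/7.


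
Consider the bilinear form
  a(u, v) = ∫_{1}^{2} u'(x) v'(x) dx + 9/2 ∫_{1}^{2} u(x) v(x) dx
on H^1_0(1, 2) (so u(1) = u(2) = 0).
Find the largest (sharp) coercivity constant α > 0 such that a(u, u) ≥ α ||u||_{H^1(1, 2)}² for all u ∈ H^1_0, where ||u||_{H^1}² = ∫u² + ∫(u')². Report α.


α = 1

Coercivity of a(·,·) on H^1_0(1, 2) means a(u, u) ≥ α ||u||_{H^1}² for every u ∈ H^1_0.
The interval has length L = 1, and Poincaré/coercivity depend only on L. Here a(u, u) = ∫(u')² + (9/2)·∫u².
Here c = 9/2 ≥ 1, so a(u,u) = ∫(u')² + c∫u² ≥ ∫(u')² + ∫u² = ||u||_{H^1}², i.e. α = 1 works. No larger α is possible: a(u,u) ≥ α||u||_{H^1}² means (1−α)∫(u')² ≥ (α−c)∫u², and for the modes u_n = sin(nπ(x−x₀)/L) (x₀ the left endpoint) one has ∫u_n²/∫(u_n')² = (L/(nπ))² → 0, so a(u_n,u_n)/||u_n||_{H^1}² → 1. Hence the optimal constant is α = 1.
Therefore α = 1.


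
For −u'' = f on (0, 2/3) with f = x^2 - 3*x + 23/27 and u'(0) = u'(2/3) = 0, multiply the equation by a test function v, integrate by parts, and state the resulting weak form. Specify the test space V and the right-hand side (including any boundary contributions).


V = H^1(0, 2/3) (no boundary constraint on v; u is determined up to an additive constant); weak form: ∫_0^2/3 u'v' dx = ∫_0^2/3 (x^2 - 3*x + 23/27) v dx for all v ∈ V.

Multiply both sides by a test function v and integrate from 0 to 2/3:
  ∫_0^2/3 −u''(x) v(x) dx = ∫_0^2/3 f(x) v(x) dx.
Integrate the LHS by parts once:
  ∫_0^2/3 −u'' v dx = −[u'(x) v(x)]_0^2/3 + ∫_0^2/3 u'(x) v'(x) dx.
Thus ∫_0^2/3 u'(x) v'(x) dx = ∫_0^2/3 f(x) v(x) dx + [u'(x) v(x)]_0^2/3.
Choose V so that boundary terms are either known or forced to vanish.
u has homogeneous Neumann: u'(0) = u'(2/3) = 0. So [u' v]_0^2/3 = 0·v(2/3) − 0·v(0) = 0 for any v; take V = H^1(0, 2/3).
Weak formulation: find u (satisfying any essential BC) such that ∫_0^2/3 u'(x) v'(x) dx = ∫_0^2/3 f v dx for all v ∈ V (homogeneous Neumann, so boundary terms vanish).
Substituting f(x) = x^2 - 3*x + 23/27, the right-hand side is ∫_0^2/3 (x^2 - 3*x + 23/27) v dx.
Compatibility check (pure Neumann): taking v ≡ 1 ∈ V gives 0 = ∫_0^2/3 f dx + (0) − (0), i.e. ∫_0^2/3 f dx must equal u'(0) − u'(2/3) = 0. Indeed ∫_0^2/3 (x^2 - 3*x + 23/27) dx = 0, so the data are compatible. The solution is then unique only up to an additive constant (fix it e.g. by requiring ∫_0^2/3 u dx = 0).


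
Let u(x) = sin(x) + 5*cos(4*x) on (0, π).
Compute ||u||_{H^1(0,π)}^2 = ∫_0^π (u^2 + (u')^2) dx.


||u||_{H^1(0,π)}^2 = -68/3 + 427*π/2

u'(x) = -20*sin(4*x) + cos(x).
Expand u² and (u')² and integrate term by term on (0, π), using: for integers n ≥ 1, ∫_0^π sin²(nx) dx = ∫_0^π cos²(nx) dx = π/2; for n ≠ n', ∫_0^π sin(nx)sin(n'x) dx = ∫_0^π cos(nx)cos(n'x) dx = 0; and by product-to-sum, ∫_0^π sin(nx)cos(n'x) dx = ½∫_0^π [sin((n+n')x) + sin((n−n')x)] dx, which is 0 when n+n' is even and 2n/(n²−n'²) when n+n' is odd (it need not vanish on (0, π)).
  u² squared terms: (5)²·∫cos(4x)² dx = 25·π/2 = 25*π/2;  (1)²·∫sin(x)² dx = 1·π/2 = π/2.
  u² cross terms: 2·(5)·(1)·∫cos(4x)·sin(x) dx = 10·(-2/15) = -4/3.
  So ∫_0^π u² dx = 25*π/2 + π/2 − 4/3 = -4/3 + 13*π.
  (u')² squared terms: (-20)²·∫sin(4x)² dx = 400·π/2 = 200*π;  (1)²·∫cos(x)² dx = 1·π/2 = π/2.
  (u')² cross terms: 2·(-20)·(1)·∫sin(4x)·cos(x) dx = -40·(8/15) = -64/3.
  So ∫_0^π (u')² dx = 200*π + π/2 − 64/3 = -64/3 + 401*π/2.
||u||_{H^1}^2 = (-4/3 + 13*π) + (-64/3 + 401*π/2) = -68/3 + 427*π/2.


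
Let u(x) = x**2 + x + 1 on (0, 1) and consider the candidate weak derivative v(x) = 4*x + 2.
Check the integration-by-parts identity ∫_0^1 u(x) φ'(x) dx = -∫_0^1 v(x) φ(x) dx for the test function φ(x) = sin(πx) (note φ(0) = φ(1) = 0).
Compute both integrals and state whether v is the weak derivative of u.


LHS = -4/π, RHS = -8/π. No, v is not the weak derivative of u.

u(x) = x**2 + x + 1, classical derivative u'(x) = 2*x + 1.
φ(x) = sin(πx), so φ'(x) = π*cos(π*x).
Note φ(0) = φ(1) = 0, so the boundary term u·φ vanishes.
LHS = ∫_0^1 u(x) φ'(x) dx = ∫_0^1 (π*x^2*cos(π*x) + π*x*cos(π*x) + π*cos(π*x)) dx. Term by term:
  ∫_0^1 π*cos(π*x) dx = 0;  ∫_0^1 π*x*cos(π*x) dx = -2/π;  ∫_0^1 π*x^2*cos(π*x) dx = -2/π.
Sum: 0 − 2/π − 2/π = -4/π.
So LHS = -4/π.
∫_0^1 v(x) φ(x) dx = ∫_0^1 (4*x*sin(π*x) + 2*sin(π*x)) dx. Term by term:
  ∫_0^1 2*sin(π*x) dx = 4/π;  ∫_0^1 4*x*sin(π*x) dx = 4/π.
Sum: 4/π + 4/π = 8/π.
So RHS = -∫_0^1 v(x) φ(x) dx = -8/π.
LHS − RHS = 4/π ≠ 0, so the identity fails.
(For a valid weak derivative the identity must hold for EVERY test function, in particular this one. The failure shows v is NOT the weak derivative of u.)
Correct weak derivative would be u'(x) = 2*x + 1.


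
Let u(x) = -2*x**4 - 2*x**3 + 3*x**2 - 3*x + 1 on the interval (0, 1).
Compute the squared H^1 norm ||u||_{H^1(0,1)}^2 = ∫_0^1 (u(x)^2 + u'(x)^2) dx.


||u||_{H^1}^2 = 2101/90

The H^1 norm (squared) on an interval (0, L) is
  ||u||_{H^1}^2 = ∫_0^L u(x)^2 dx + ∫_0^L u'(x)^2 dx.
Compute u'(x) = -8*x**3 - 6*x**2 + 6*x - 3.
Then u(x)^2 = 4*x**8 + 8*x**7 - 8*x**6 + 17*x**4 - 22*x**3 + 15*x**2 - 6*x + 1 and u'(x)^2 = 64*x**6 + 96*x**5 - 60*x**4 - 24*x**3 + 72*x**2 - 36*x + 9.
Integrate each monomial from 0 to 1 using ∫_0^1 c·x^n dx = c·1^(n+1)/(n+1):
  ∫_0^1 u(x)^2 dx = ∫_0^1 (4*x^8 + 8*x^7 - 8*x^6 + 17*x^4 - 22*x^3 + 15*x^2 - 6*x + 1) dx. Term by term:
    ∫_0^1 4*x^8 dx = 4/9;  ∫_0^1 8*x^7 dx = 1;  ∫_0^1 -8*x^6 dx = -8/7;
    ∫_0^1 17*x^4 dx = 17/5;  ∫_0^1 -22*x^3 dx = -11/2;  ∫_0^1 15*x^2 dx = 5;
    ∫_0^1 -6*x dx = -3;  ∫_0^1 1 dx = 1.
  Sum: 4/9 + 1 − 8/7 + 17/5 − 11/2 + 5 − 3 + 1 = 757/630.
  ∫_0^1 u'(x)^2 dx = ∫_0^1 (64*x^6 + 96*x^5 - 60*x^4 - 24*x^3 + 72*x^2 - 36*x + 9) dx. Term by term:
    ∫_0^1 64*x^6 dx = 64/7;  ∫_0^1 96*x^5 dx = 16;  ∫_0^1 -60*x^4 dx = -12;
    ∫_0^1 -24*x^3 dx = -6;  ∫_0^1 72*x^2 dx = 24;  ∫_0^1 -36*x dx = -18;
    ∫_0^1 9 dx = 9.
  Sum: 64/7 + 16 − 12 − 6 + 24 − 18 + 9 = 155/7.
Adding: ||u||_{H^1}^2 = 757/630 + 155/7 = 2101/90.


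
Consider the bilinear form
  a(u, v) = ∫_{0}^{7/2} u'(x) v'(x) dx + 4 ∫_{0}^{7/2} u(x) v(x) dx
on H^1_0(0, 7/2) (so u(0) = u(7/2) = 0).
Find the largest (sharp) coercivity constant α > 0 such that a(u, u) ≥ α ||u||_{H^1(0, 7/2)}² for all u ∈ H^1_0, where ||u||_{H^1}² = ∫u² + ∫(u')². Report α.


α = 1

Coercivity of a(·,·) on H^1_0(0, 7/2) means a(u, u) ≥ α ||u||_{H^1}² for every u ∈ H^1_0.
The interval has length L = 7/2, and Poincaré/coercivity depend only on L. Here a(u, u) = ∫(u')² + (4)·∫u².
Here c = 4 ≥ 1, so a(u,u) = ∫(u')² + c∫u² ≥ ∫(u')² + ∫u² = ||u||_{H^1}², i.e. α = 1 works. No larger α is possible: a(u,u) ≥ α||u||_{H^1}² means (1−α)∫(u')² ≥ (α−c)∫u², and for the modes u_n = sin(nπ(x−x₀)/L) (x₀ the left endpoint) one has ∫u_n²/∫(u_n')² = (L/(nπ))² → 0, so a(u_n,u_n)/||u_n||_{H^1}² → 1. Hence the optimal constant is α = 1.
Therefore α = 1.


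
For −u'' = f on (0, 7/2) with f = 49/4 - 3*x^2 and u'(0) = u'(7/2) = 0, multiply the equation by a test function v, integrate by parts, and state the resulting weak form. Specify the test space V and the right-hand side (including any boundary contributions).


V = H^1(0, 7/2) (no boundary constraint on v; u is determined up to an additive constant); weak form: ∫_0^7/2 u'v' dx = ∫_0^7/2 (49/4 - 3*x^2) v dx for all v ∈ V.

Multiply both sides by a test function v and integrate from 0 to 7/2:
  ∫_0^7/2 −u''(x) v(x) dx = ∫_0^7/2 f(x) v(x) dx.
Integrate the LHS by parts once:
  ∫_0^7/2 −u'' v dx = −[u'(x) v(x)]_0^7/2 + ∫_0^7/2 u'(x) v'(x) dx.
Thus ∫_0^7/2 u'(x) v'(x) dx = ∫_0^7/2 f(x) v(x) dx + [u'(x) v(x)]_0^7/2.
Choose V so that boundary terms are either known or forced to vanish.
u has homogeneous Neumann: u'(0) = u'(7/2) = 0. So [u' v]_0^7/2 = 0·v(7/2) − 0·v(0) = 0 for any v; take V = H^1(0, 7/2).
Weak formulation: find u (satisfying any essential BC) such that ∫_0^7/2 u'(x) v'(x) dx = ∫_0^7/2 f v dx for all v ∈ V (homogeneous Neumann, so boundary terms vanish).
Substituting f(x) = 49/4 - 3*x^2, the right-hand side is ∫_0^7/2 (49/4 - 3*x^2) v dx.
Compatibility check (pure Neumann): taking v ≡ 1 ∈ V gives 0 = ∫_0^7/2 f dx + (0) − (0), i.e. ∫_0^7/2 f dx must equal u'(0) − u'(7/2) = 0. Indeed ∫_0^7/2 (49/4 - 3*x^2) dx = 0, so the data are compatible. The solution is then unique only up to an additive constant (fix it e.g. by requiring ∫_0^7/2 u dx = 0).


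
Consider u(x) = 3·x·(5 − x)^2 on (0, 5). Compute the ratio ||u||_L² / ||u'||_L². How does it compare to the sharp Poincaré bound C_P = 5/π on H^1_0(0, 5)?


||u||_L² / ||u'||_L² = 5*sqrt(14)/14 < C_P = 5/π.

u(x) = 3·x·(5 − x)^2, so u'(x) = 3*(x - 5)*(3*x - 5).
u(x) = 3·x·(5 − x)^2 vanishes at x = 0 and x = 5, so u ∈ H^1_0(0, 5). Differentiate via the product rule and integrate the resulting polynomials term by term.
  ∫_0^5 u² dx = ∫_0^5 (9*x^6 - 180*x^5 + 1350*x^4 - 4500*x^3 + 5625*x^2) dx. Term by term:
    ∫_0^5 9*x^6 dx = 703125/7;  ∫_0^5 -180*x^5 dx = -468750;  ∫_0^5 1350*x^4 dx = 843750;
    ∫_0^5 -4500*x^3 dx = -703125;  ∫_0^5 5625*x^2 dx = 234375.
  Sum: 703125/7 − 468750 + 843750 − 703125 + 234375 = 46875/7.
  ∫_0^5 (u')² dx = ∫_0^5 (81*x^4 - 1080*x^3 + 4950*x^2 - 9000*x + 5625) dx. Term by term:
    ∫_0^5 81*x^4 dx = 50625;  ∫_0^5 -1080*x^3 dx = -168750;  ∫_0^5 4950*x^2 dx = 206250;
    ∫_0^5 -9000*x dx = -112500;  ∫_0^5 5625 dx = 28125.
  Sum: 50625 − 168750 + 206250 − 112500 + 28125 = 3750.
∫_0^5 u² dx = 46875/7, so ||u||_L² = 125*sqrt(21)/7.
∫_0^5 (u')² dx = 3750, so ||u'||_L² = 25*sqrt(6).
Ratio ||u||_L² / ||u'||_L² = 5*sqrt(14)/14.
Sharp Poincaré constant on H^1_0(0, 5) is C_P = L/π = 5/π, achieved by sin(π/5·x).
A polynomial bump cannot attain the sharp Poincaré constant (only the first sine eigenfunction does), so the ratio is strictly less than C_P, consistent with ||u||_L² ≤ C_P ||u'||_L².


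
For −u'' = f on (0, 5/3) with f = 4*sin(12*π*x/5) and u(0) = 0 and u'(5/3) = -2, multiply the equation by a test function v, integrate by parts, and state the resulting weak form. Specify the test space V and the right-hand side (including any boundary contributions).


V = {v ∈ H^1(0, 5/3) : v(0) = 0} (test functions vanish at x = 0 where u is specified); weak form: ∫_0^5/3 u'v' dx = ∫_0^5/3 (4*sin(12*π*x/5)) v dx − 2·v(5/3) for all v ∈ V.

Multiply both sides by a test function v and integrate from 0 to 5/3:
  ∫_0^5/3 −u''(x) v(x) dx = ∫_0^5/3 f(x) v(x) dx.
Integrate the LHS by parts once:
  ∫_0^5/3 −u'' v dx = −[u'(x) v(x)]_0^5/3 + ∫_0^5/3 u'(x) v'(x) dx.
Thus ∫_0^5/3 u'(x) v'(x) dx = ∫_0^5/3 f(x) v(x) dx + [u'(x) v(x)]_0^5/3.
Choose V so that boundary terms are either known or forced to vanish.
Mixed BC: u(0) = 0 (Dirichlet) and u'(5/3) = -2 (Neumann). Define V = {v ∈ H^1(0, 5/3) : v(0) = 0}. Then [u' v]_0^5/3 = u'(5/3)·v(5/3) − u'(0)·0 = − 2·v(5/3).
Weak formulation: find u (satisfying any essential BC) such that ∫_0^5/3 u'(x) v'(x) dx = ∫_0^5/3 f v dx − 2·v(5/3) for all v ∈ V (Dirichlet at 0 absorbed into V; Neumann datum at x = 5/3 contributes the boundary term).
Substituting f(x) = 4*sin(12*π*x/5), the right-hand side is ∫_0^5/3 (4*sin(12*π*x/5)) v dx − 2·v(5/3).


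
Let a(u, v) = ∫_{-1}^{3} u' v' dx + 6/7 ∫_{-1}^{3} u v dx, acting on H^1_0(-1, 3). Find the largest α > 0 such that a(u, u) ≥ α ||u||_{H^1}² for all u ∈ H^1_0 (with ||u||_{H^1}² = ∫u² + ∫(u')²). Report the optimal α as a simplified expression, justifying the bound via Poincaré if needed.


α = (π^2 + 96/7)/(π^2 + 16)

Coercivity of a(·,·) on H^1_0(-1, 3) means a(u, u) ≥ α ||u||_{H^1}² for every u ∈ H^1_0.
The interval has length L = 4, and Poincaré/coercivity depend only on L. Here a(u, u) = ∫(u')² + (6/7)·∫u².
Here 0 < c = 6/7 < 1. The condition a(u,u) ≥ α||u||_{H^1}² reads (1−α)∫(u')² ≥ (α−c)∫u². Any admissible α is ≤ 1 (rapidly oscillating u have ∫u²/∫(u')² → 0), and α = 1 would force 0 ≥ (1−c)∫u², impossible since c < 1; so 1−α > 0. By the sharp Poincaré inequality on H^1_0 of an interval of length L, ∫(u')² ≥ (π/L)²∫u² with equality for the first sine mode sin(π(x−x₀)/L) (x₀ the left endpoint), so the inequality holds for all u iff (1−α)(π/L)² ≥ α − c, i.e. α ≤ ((π/L)² + c)/((π/L)² + 1) = (1 + c(L/π)²)/(1 + (L/π)²). With (π/L)² = π^2/16 and c = 6/7, the largest admissible constant is α = ((π/L)² + c)/((π/L)² + 1).
Simplifying, α = (π^2 + 96/7)/(π^2 + 16).


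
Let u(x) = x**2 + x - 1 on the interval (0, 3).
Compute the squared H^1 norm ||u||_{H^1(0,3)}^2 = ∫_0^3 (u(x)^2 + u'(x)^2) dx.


||u||_{H^1}^2 = 1311/10

The H^1 norm (squared) on an interval (0, L) is
  ||u||_{H^1}^2 = ∫_0^L u(x)^2 dx + ∫_0^L u'(x)^2 dx.
Compute u'(x) = 2*x + 1.
Then u(x)^2 = x**4 + 2*x**3 - x**2 - 2*x + 1 and u'(x)^2 = 4*x**2 + 4*x + 1.
Integrate each monomial from 0 to 3 using ∫_0^3 c·x^n dx = c·3^(n+1)/(n+1):
  ∫_0^3 u(x)^2 dx = ∫_0^3 (x^4 + 2*x^3 - x^2 - 2*x + 1) dx. Term by term:
    ∫_0^3 x^4 dx = 243/5;  ∫_0^3 2*x^3 dx = 81/2;  ∫_0^3 -x^2 dx = -9;
    ∫_0^3 -2*x dx = -9;  ∫_0^3 1 dx = 3.
  Sum: 243/5 + 81/2 − 9 − 9 + 3 = 741/10.
  ∫_0^3 u'(x)^2 dx = ∫_0^3 (4*x^2 + 4*x + 1) dx. Term by term:
    ∫_0^3 4*x^2 dx = 36;  ∫_0^3 4*x dx = 18;  ∫_0^3 1 dx = 3.
  Sum: 36 + 18 + 3 = 57.
Adding: ||u||_{H^1}^2 = 741/10 + 57 = 1311/10.


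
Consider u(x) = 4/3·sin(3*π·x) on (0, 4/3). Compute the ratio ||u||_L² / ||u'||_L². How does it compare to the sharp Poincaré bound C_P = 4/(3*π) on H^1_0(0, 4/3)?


||u||_L² / ||u'||_L² = 1/(3*π) < C_P = 4/(3*π).

u(x) = 4/3·sin(3*π·x), so u'(x) = 4*π*cos(3*π*x).
Writing u(x) = A·sin(kπx/L) with A = 4/3 and k = 4, use ∫_0^L sin²(kπx/L) dx = L/2 and ∫_0^L cos²(kπx/L) dx = L/2.
u² = 16/9·sin²(3*π·x) and (u')² = 16*π^2·cos²(3*π·x), and each of sin², cos² integrates to L/2 = 2/3 over (0, 4/3).
∫_0^4/3 u² dx = 32/27, so ||u||_L² = 4*sqrt(6)/9.
∫_0^4/3 (u')² dx = 32*π^2/3, so ||u'||_L² = 4*sqrt(6)*π/3.
Ratio ||u||_L² / ||u'||_L² = 1/(3*π).
Sharp Poincaré constant on H^1_0(0, 4/3) is C_P = L/π = 4/(3*π), achieved by sin(3*π/4·x).
This is the k = 4 harmonic; the ratio L/(kπ) is strictly less than C_P = L/π, consistent with the sharp inequality ||u||_L² ≤ C_P ||u'||_L².


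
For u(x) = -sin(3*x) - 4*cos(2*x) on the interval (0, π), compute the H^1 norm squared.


||u||_{H^1(0,π)}^2 = 48 + 45*π

u'(x) = 8*sin(2*x) - 3*cos(3*x).
Expand u² and (u')² and integrate term by term on (0, π), using: for integers n ≥ 1, ∫_0^π sin²(nx) dx = ∫_0^π cos²(nx) dx = π/2; for n ≠ n', ∫_0^π sin(nx)sin(n'x) dx = ∫_0^π cos(nx)cos(n'x) dx = 0; and by product-to-sum, ∫_0^π sin(nx)cos(n'x) dx = ½∫_0^π [sin((n+n')x) + sin((n−n')x)] dx, which is 0 when n+n' is even and 2n/(n²−n'²) when n+n' is odd (it need not vanish on (0, π)).
  u² squared terms: (-1)²·∫sin(3x)² dx = 1·π/2 = π/2;  (-4)²·∫cos(2x)² dx = 16·π/2 = 8*π.
  u² cross terms: 2·(-1)·(-4)·∫sin(3x)·cos(2x) dx = 8·(6/5) = 48/5.
  So ∫_0^π u² dx = π/2 + 8*π + 48/5 = 48/5 + 17*π/2.
  (u')² squared terms: (-3)²·∫cos(3x)² dx = 9·π/2 = 9*π/2;  (8)²·∫sin(2x)² dx = 64·π/2 = 32*π.
  (u')² cross terms: 2·(-3)·(8)·∫cos(3x)·sin(2x) dx = -48·(-4/5) = 192/5.
  So ∫_0^π (u')² dx = 9*π/2 + 32*π + 192/5 = 192/5 + 73*π/2.
||u||_{H^1}^2 = (48/5 + 17*π/2) + (192/5 + 73*π/2) = 48 + 45*π.


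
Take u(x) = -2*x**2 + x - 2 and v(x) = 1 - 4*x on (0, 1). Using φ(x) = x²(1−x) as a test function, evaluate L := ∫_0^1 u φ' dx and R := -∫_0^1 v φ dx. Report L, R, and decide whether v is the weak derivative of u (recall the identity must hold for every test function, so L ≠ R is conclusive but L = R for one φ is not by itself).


LHS = 7/60, RHS = 7/60. Yes, v = u' weakly.

u(x) = -2*x**2 + x - 2, classical derivative u'(x) = 1 - 4*x.
φ(x) = x²(1−x), so φ'(x) = x*(2 - 3*x).
Note φ(0) = φ(1) = 0, so the boundary term u·φ vanishes.
LHS = ∫_0^1 u(x) φ'(x) dx = ∫_0^1 (6*x^4 - 7*x^3 + 8*x^2 - 4*x) dx. Term by term:
  ∫_0^1 6*x^4 dx = 6/5;  ∫_0^1 -7*x^3 dx = -7/4;  ∫_0^1 8*x^2 dx = 8/3;
  ∫_0^1 -4*x dx = -2.
Sum: 6/5 − 7/4 + 8/3 − 2 = 7/60.
So LHS = 7/60.
∫_0^1 v(x) φ(x) dx = ∫_0^1 (4*x^4 - 5*x^3 + x^2) dx. Term by term:
  ∫_0^1 4*x^4 dx = 4/5;  ∫_0^1 -5*x^3 dx = -5/4;  ∫_0^1 x^2 dx = 1/3.
Sum: 4/5 − 5/4 + 1/3 = -7/60.
So RHS = -∫_0^1 v(x) φ(x) dx = 7/60.
LHS = RHS, so the identity holds for this test φ.
Moreover u is smooth here and v(x) = u'(x) = 1 - 4*x pointwise, so the identity holds for every test function. Hence v is the weak derivative of u.


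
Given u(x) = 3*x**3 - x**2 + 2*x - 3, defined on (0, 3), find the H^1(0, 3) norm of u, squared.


||u||_{H^1}^2 = 411303/70

The H^1 norm (squared) on an interval (0, L) is
  ||u||_{H^1}^2 = ∫_0^L u(x)^2 dx + ∫_0^L u'(x)^2 dx.
Compute u'(x) = 9*x**2 - 2*x + 2.
Then u(x)^2 = 9*x**6 - 6*x**5 + 13*x**4 - 22*x**3 + 10*x**2 - 12*x + 9 and u'(x)^2 = 81*x**4 - 36*x**3 + 40*x**2 - 8*x + 4.
Integrate each monomial from 0 to 3 using ∫_0^3 c·x^n dx = c·3^(n+1)/(n+1):
  ∫_0^3 u(x)^2 dx = ∫_0^3 (9*x^6 - 6*x^5 + 13*x^4 - 22*x^3 + 10*x^2 - 12*x + 9) dx. Term by term:
    ∫_0^3 9*x^6 dx = 19683/7;  ∫_0^3 -6*x^5 dx = -729;  ∫_0^3 13*x^4 dx = 3159/5;
    ∫_0^3 -22*x^3 dx = -891/2;  ∫_0^3 10*x^2 dx = 90;  ∫_0^3 -12*x dx = -54;
    ∫_0^3 9 dx = 27.
  Sum: 19683/7 − 729 + 3159/5 − 891/2 + 90 − 54 + 27 = 163251/70.
  ∫_0^3 u'(x)^2 dx = ∫_0^3 (81*x^4 - 36*x^3 + 40*x^2 - 8*x + 4) dx. Term by term:
    ∫_0^3 81*x^4 dx = 19683/5;  ∫_0^3 -36*x^3 dx = -729;  ∫_0^3 40*x^2 dx = 360;
    ∫_0^3 -8*x dx = -36;  ∫_0^3 4 dx = 12.
  Sum: 19683/5 − 729 + 360 − 36 + 12 = 17718/5.
Adding: ||u||_{H^1}^2 = 163251/70 + 17718/5 = 411303/70.


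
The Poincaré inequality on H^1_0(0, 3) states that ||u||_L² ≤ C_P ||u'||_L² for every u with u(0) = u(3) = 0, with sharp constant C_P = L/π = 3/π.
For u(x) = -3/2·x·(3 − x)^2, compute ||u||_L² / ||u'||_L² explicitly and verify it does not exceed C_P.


||u||_L² / ||u'||_L² = 3*sqrt(14)/14 < C_P = 3/π.

u(x) = -3/2·x·(3 − x)^2, so u'(x) = 9*(1 - x)*(x - 3)/2.
u(x) = -3/2·x·(3 − x)^2 vanishes at x = 0 and x = 3, so u ∈ H^1_0(0, 3). Differentiate via the product rule and integrate the resulting polynomials term by term.
  ∫_0^3 u² dx = ∫_0^3 (9*x^6/4 - 27*x^5 + 243*x^4/2 - 243*x^3 + 729*x^2/4) dx. Term by term:
    ∫_0^3 9*x^6/4 dx = 19683/28;  ∫_0^3 -27*x^5 dx = -6561/2;  ∫_0^3 243*x^4/2 dx = 59049/10;
    ∫_0^3 -243*x^3 dx = -19683/4;  ∫_0^3 729*x^2/4 dx = 6561/4.
  Sum: 19683/28 − 6561/2 + 59049/10 − 19683/4 + 6561/4 = 6561/140.
  ∫_0^3 (u')² dx = ∫_0^3 (81*x^4/4 - 162*x^3 + 891*x^2/2 - 486*x + 729/4) dx. Term by term:
    ∫_0^3 81*x^4/4 dx = 19683/20;  ∫_0^3 -162*x^3 dx = -6561/2;  ∫_0^3 891*x^2/2 dx = 8019/2;
    ∫_0^3 -486*x dx = -2187;  ∫_0^3 729/4 dx = 2187/4.
  Sum: 19683/20 − 6561/2 + 8019/2 − 2187 + 2187/4 = 729/10.
∫_0^3 u² dx = 6561/140, so ||u||_L² = 81*sqrt(35)/70.
∫_0^3 (u')² dx = 729/10, so ||u'||_L² = 27*sqrt(10)/10.
Ratio ||u||_L² / ||u'||_L² = 3*sqrt(14)/14.
Sharp Poincaré constant on H^1_0(0, 3) is C_P = L/π = 3/π, achieved by sin(π/3·x).
A polynomial bump cannot attain the sharp Poincaré constant (only the first sine eigenfunction does), so the ratio is strictly less than C_P, consistent with ||u||_L² ≤ C_P ||u'||_L².


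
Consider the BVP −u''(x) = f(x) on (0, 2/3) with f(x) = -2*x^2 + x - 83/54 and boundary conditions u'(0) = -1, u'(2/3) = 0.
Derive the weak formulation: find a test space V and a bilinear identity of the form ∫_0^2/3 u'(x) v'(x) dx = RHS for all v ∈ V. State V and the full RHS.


V = H^1(0, 2/3) (v unrestricted at boundary; u is determined up to an additive constant); weak form: ∫_0^2/3 u'v' dx = ∫_0^2/3 (-2*x^2 + x - 83/54) v dx + v(0) for all v ∈ V.

Multiply both sides by a test function v and integrate from 0 to 2/3:
  ∫_0^2/3 −u''(x) v(x) dx = ∫_0^2/3 f(x) v(x) dx.
Integrate the LHS by parts once:
  ∫_0^2/3 −u'' v dx = −[u'(x) v(x)]_0^2/3 + ∫_0^2/3 u'(x) v'(x) dx.
Thus ∫_0^2/3 u'(x) v'(x) dx = ∫_0^2/3 f(x) v(x) dx + [u'(x) v(x)]_0^2/3.
Choose V so that boundary terms are either known or forced to vanish.
u has inhomogeneous Neumann u'(0) = -1, u'(2/3) = 0. [u' v]_0^2/3 = (0)·v(2/3) − (-1)·v(0) = v(0). Take V = H^1(0, 2/3); boundary term becomes part of RHS.
Weak formulation: find u (satisfying any essential BC) such that ∫_0^2/3 u'(x) v'(x) dx = ∫_0^2/3 f v dx + v(0) for all v ∈ V (Neumann data are natural BCs: they enter the RHS as boundary terms).
Substituting f(x) = -2*x^2 + x - 83/54, the right-hand side is ∫_0^2/3 (-2*x^2 + x - 83/54) v dx + v(0).
Compatibility check (pure Neumann): taking v ≡ 1 ∈ V gives 0 = ∫_0^2/3 f dx + (0) − (-1), i.e. ∫_0^2/3 f dx must equal u'(0) − u'(2/3) = -1. Indeed ∫_0^2/3 (-2*x^2 + x - 83/54) dx = -1, so the data are compatible. The solution is then unique only up to an additive constant (fix it e.g. by requiring ∫_0^2/3 u dx = 0).


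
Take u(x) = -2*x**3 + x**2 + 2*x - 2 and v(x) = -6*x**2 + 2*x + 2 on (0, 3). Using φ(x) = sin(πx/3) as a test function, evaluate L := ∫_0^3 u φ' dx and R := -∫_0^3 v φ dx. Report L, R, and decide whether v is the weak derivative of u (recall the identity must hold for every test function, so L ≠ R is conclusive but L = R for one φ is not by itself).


LHS = -648/π^3 + 132/π, RHS = -648/π^3 + 132/π. Yes, v = u' weakly.

u(x) = -2*x**3 + x**2 + 2*x - 2, classical derivative u'(x) = -6*x**2 + 2*x + 2.
φ(x) = sin(πx/3), so φ'(x) = π*cos(π*x/3)/3.
Note φ(0) = φ(3) = 0, so the boundary term u·φ vanishes.
LHS = ∫_0^3 u(x) φ'(x) dx = ∫_0^3 (-2*π*x^3*cos(π*x/3)/3 + π*x^2*cos(π*x/3)/3 + 2*π*x*cos(π*x/3)/3 - 2*π*cos(π*x/3)/3) dx. Term by term:
  ∫_0^3 -2*π*cos(π*x/3)/3 dx = 0;  ∫_0^3 -2*π*x^3*cos(π*x/3)/3 dx = -648/π^3 + 162/π;  ∫_0^3 π*x^2*cos(π*x/3)/3 dx = -18/π;
  ∫_0^3 2*π*x*cos(π*x/3)/3 dx = -12/π.
Sum: 0 + -648/π^3 + 162/π − 18/π − 12/π = -648/π^3 + 132/π.
So LHS = -648/π^3 + 132/π.
∫_0^3 v(x) φ(x) dx = ∫_0^3 (-6*x^2*sin(π*x/3) + 2*x*sin(π*x/3) + 2*sin(π*x/3)) dx. Term by term:
  ∫_0^3 2*sin(π*x/3) dx = 12/π;  ∫_0^3 -6*x^2*sin(π*x/3) dx = -162/π + 648/π^3;  ∫_0^3 2*x*sin(π*x/3) dx = 18/π.
Sum: 12/π + -162/π + 648/π^3 + 18/π = -132/π + 648/π^3.
So RHS = -∫_0^3 v(x) φ(x) dx = -648/π^3 + 132/π.
LHS = RHS, so the identity holds for this test φ.
Moreover u is smooth here and v(x) = u'(x) = -6*x**2 + 2*x + 2 pointwise, so the identity holds for every test function. Hence v is the weak derivative of u.


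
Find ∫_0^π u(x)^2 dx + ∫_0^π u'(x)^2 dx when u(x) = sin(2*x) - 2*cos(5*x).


||u||_{H^1(0,π)}^2 = 416/21 + 109*π/2

u'(x) = 10*sin(5*x) + 2*cos(2*x).
Expand u² and (u')² and integrate term by term on (0, π), using: for integers n ≥ 1, ∫_0^π sin²(nx) dx = ∫_0^π cos²(nx) dx = π/2; for n ≠ n', ∫_0^π sin(nx)sin(n'x) dx = ∫_0^π cos(nx)cos(n'x) dx = 0; and by product-to-sum, ∫_0^π sin(nx)cos(n'x) dx = ½∫_0^π [sin((n+n')x) + sin((n−n')x)] dx, which is 0 when n+n' is even and 2n/(n²−n'²) when n+n' is odd (it need not vanish on (0, π)).
  u² squared terms: (-2)²·∫cos(5x)² dx = 4·π/2 = 2*π;  (1)²·∫sin(2x)² dx = 1·π/2 = π/2.
  u² cross terms: 2·(-2)·(1)·∫cos(5x)·sin(2x) dx = -4·(-4/21) = 16/21.
  So ∫_0^π u² dx = 2*π + π/2 + 16/21 = 16/21 + 5*π/2.
  (u')² squared terms: (2)²·∫cos(2x)² dx = 4·π/2 = 2*π;  (10)²·∫sin(5x)² dx = 100·π/2 = 50*π.
  (u')² cross terms: 2·(2)·(10)·∫cos(2x)·sin(5x) dx = 40·(10/21) = 400/21.
  So ∫_0^π (u')² dx = 2*π + 50*π + 400/21 = 400/21 + 52*π.
||u||_{H^1}^2 = (16/21 + 5*π/2) + (400/21 + 52*π) = 416/21 + 109*π/2.


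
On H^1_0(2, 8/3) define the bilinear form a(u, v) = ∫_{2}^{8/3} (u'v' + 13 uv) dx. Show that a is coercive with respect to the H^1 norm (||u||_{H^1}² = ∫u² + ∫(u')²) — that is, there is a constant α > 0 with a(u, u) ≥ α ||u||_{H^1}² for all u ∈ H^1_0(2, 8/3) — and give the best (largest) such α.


α = 1

Coercivity of a(·,·) on H^1_0(2, 8/3) means a(u, u) ≥ α ||u||_{H^1}² for every u ∈ H^1_0.
The interval has length L = 2/3, and Poincaré/coercivity depend only on L. Here a(u, u) = ∫(u')² + (13)·∫u².
Here c = 13 ≥ 1, so a(u,u) = ∫(u')² + c∫u² ≥ ∫(u')² + ∫u² = ||u||_{H^1}², i.e. α = 1 works. No larger α is possible: a(u,u) ≥ α||u||_{H^1}² means (1−α)∫(u')² ≥ (α−c)∫u², and for the modes u_n = sin(nπ(x−x₀)/L) (x₀ the left endpoint) one has ∫u_n²/∫(u_n')² = (L/(nπ))² → 0, so a(u_n,u_n)/||u_n||_{H^1}² → 1. Hence the optimal constant is α = 1.
Therefore α = 1.


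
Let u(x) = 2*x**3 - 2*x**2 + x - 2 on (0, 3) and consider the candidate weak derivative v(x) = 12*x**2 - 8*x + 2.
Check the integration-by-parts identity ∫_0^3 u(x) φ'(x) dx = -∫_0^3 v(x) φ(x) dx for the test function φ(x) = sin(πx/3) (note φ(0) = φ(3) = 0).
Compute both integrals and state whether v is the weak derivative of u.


LHS = -132/π + 648/π^3, RHS = -264/π + 1296/π^3. No, v is not the weak derivative of u.

u(x) = 2*x**3 - 2*x**2 + x - 2, classical derivative u'(x) = 6*x**2 - 4*x + 1.
φ(x) = sin(πx/3), so φ'(x) = π*cos(π*x/3)/3.
Note φ(0) = φ(3) = 0, so the boundary term u·φ vanishes.
LHS = ∫_0^3 u(x) φ'(x) dx = ∫_0^3 (2*π*x^3*cos(π*x/3)/3 - 2*π*x^2*cos(π*x/3)/3 + π*x*cos(π*x/3)/3 - 2*π*cos(π*x/3)/3) dx. Term by term:
  ∫_0^3 -2*π*cos(π*x/3)/3 dx = 0;  ∫_0^3 -2*π*x^2*cos(π*x/3)/3 dx = 36/π;  ∫_0^3 π*x*cos(π*x/3)/3 dx = -6/π;
  ∫_0^3 2*π*x^3*cos(π*x/3)/3 dx = -162/π + 648/π^3.
Sum: 0 + 36/π − 6/π + -162/π + 648/π^3 = -132/π + 648/π^3.
So LHS = -132/π + 648/π^3.
∫_0^3 v(x) φ(x) dx = ∫_0^3 (12*x^2*sin(π*x/3) - 8*x*sin(π*x/3) + 2*sin(π*x/3)) dx. Term by term:
  ∫_0^3 2*sin(π*x/3) dx = 12/π;  ∫_0^3 -8*x*sin(π*x/3) dx = -72/π;  ∫_0^3 12*x^2*sin(π*x/3) dx = -1296/π^3 + 324/π.
Sum: 12/π − 72/π + -1296/π^3 + 324/π = -1296/π^3 + 264/π.
So RHS = -∫_0^3 v(x) φ(x) dx = -264/π + 1296/π^3.
LHS − RHS = -648/π^3 + 132/π ≠ 0, so the identity fails.
(For a valid weak derivative the identity must hold for EVERY test function, in particular this one. The failure shows v is NOT the weak derivative of u.)
Correct weak derivative would be u'(x) = 6*x**2 - 4*x + 1.


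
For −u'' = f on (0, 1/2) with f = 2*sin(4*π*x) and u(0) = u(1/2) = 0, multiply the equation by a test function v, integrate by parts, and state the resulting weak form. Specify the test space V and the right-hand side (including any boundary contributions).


V = H^1_0(0, 1/2) (so v(0) = v(1/2) = 0); weak form: ∫_0^1/2 u'v' dx = ∫_0^1/2 (2*sin(4*π*x)) v dx for all v ∈ V.

Multiply both sides by a test function v and integrate from 0 to 1/2:
  ∫_0^1/2 −u''(x) v(x) dx = ∫_0^1/2 f(x) v(x) dx.
Integrate the LHS by parts once:
  ∫_0^1/2 −u'' v dx = −[u'(x) v(x)]_0^1/2 + ∫_0^1/2 u'(x) v'(x) dx.
Thus ∫_0^1/2 u'(x) v'(x) dx = ∫_0^1/2 f(x) v(x) dx + [u'(x) v(x)]_0^1/2.
Choose V so that boundary terms are either known or forced to vanish.
u is Dirichlet: u(0) = u(1/2) = 0. Let V = H^1_0(0, 1/2); then v(0) = v(1/2) = 0, and [u' v]_0^1/2 = 0.
Weak formulation: find u (satisfying any essential BC) such that ∫_0^1/2 u'(x) v'(x) dx = ∫_0^1/2 f v dx for all v ∈ V.
Substituting f(x) = 2*sin(4*π*x), the right-hand side is ∫_0^1/2 (2*sin(4*π*x)) v dx.


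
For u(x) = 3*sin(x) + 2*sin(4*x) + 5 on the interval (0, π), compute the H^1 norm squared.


||u||_{H^1(0,π)}^2 = 60 + 68*π

u'(x) = 3*cos(x) + 8*cos(4*x).
Expand u² and (u')² and integrate term by term on (0, π), using: for integers n ≥ 1, ∫_0^π sin²(nx) dx = ∫_0^π cos²(nx) dx = π/2; for n ≠ n', ∫_0^π sin(nx)sin(n'x) dx = ∫_0^π cos(nx)cos(n'x) dx = 0; and by product-to-sum, ∫_0^π sin(nx)cos(n'x) dx = ½∫_0^π [sin((n+n')x) + sin((n−n')x)] dx, which is 0 when n+n' is even and 2n/(n²−n'²) when n+n' is odd (it need not vanish on (0, π)). For the constant mode: ∫_0^π 1 dx = π, ∫_0^π cos(nx) dx = 0, ∫_0^π sin(nx) dx = (1−(−1)^n)/n.
  u² squared terms: (5)²·∫1 dx = 25·π = 25*π;  (2)²·∫sin(4x)² dx = 4·π/2 = 2*π;  (3)²·∫sin(x)² dx = 9·π/2 = 9*π/2.
  u² cross terms: 2·(5)·(2)·∫1·sin(4x) dx = 20·(0) = 0;  2·(5)·(3)·∫1·sin(x) dx = 30·(2) = 60;  2·(2)·(3)·∫sin(4x)·sin(x) dx = 12·(0) = 0.
  So ∫_0^π u² dx = 25*π + 2*π + 9*π/2 + 0 + 60 + 0 = 60 + 63*π/2.
  (u')² squared terms: (3)²·∫cos(x)² dx = 9·π/2 = 9*π/2;  (8)²·∫cos(4x)² dx = 64·π/2 = 32*π.
  (u')² cross terms: 2·(3)·(8)·∫cos(x)·cos(4x) dx = 48·(0) = 0.
  So ∫_0^π (u')² dx = 9*π/2 + 32*π + 0 = 73*π/2.
||u||_{H^1}^2 = (60 + 63*π/2) + (73*π/2) = 60 + 68*π.


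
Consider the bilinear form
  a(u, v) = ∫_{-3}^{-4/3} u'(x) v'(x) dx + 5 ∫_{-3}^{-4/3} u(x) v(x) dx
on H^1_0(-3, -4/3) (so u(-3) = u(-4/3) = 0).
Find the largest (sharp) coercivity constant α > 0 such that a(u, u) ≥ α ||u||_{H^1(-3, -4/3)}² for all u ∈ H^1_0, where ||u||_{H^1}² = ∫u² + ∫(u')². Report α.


α = 1

Coercivity of a(·,·) on H^1_0(-3, -4/3) means a(u, u) ≥ α ||u||_{H^1}² for every u ∈ H^1_0.
The interval has length L = 5/3, and Poincaré/coercivity depend only on L. Here a(u, u) = ∫(u')² + (5)·∫u².
Here c = 5 ≥ 1, so a(u,u) = ∫(u')² + c∫u² ≥ ∫(u')² + ∫u² = ||u||_{H^1}², i.e. α = 1 works. No larger α is possible: a(u,u) ≥ α||u||_{H^1}² means (1−α)∫(u')² ≥ (α−c)∫u², and for the modes u_n = sin(nπ(x−x₀)/L) (x₀ the left endpoint) one has ∫u_n²/∫(u_n')² = (L/(nπ))² → 0, so a(u_n,u_n)/||u_n||_{H^1}² → 1. Hence the optimal constant is α = 1.
Therefore α = 1.


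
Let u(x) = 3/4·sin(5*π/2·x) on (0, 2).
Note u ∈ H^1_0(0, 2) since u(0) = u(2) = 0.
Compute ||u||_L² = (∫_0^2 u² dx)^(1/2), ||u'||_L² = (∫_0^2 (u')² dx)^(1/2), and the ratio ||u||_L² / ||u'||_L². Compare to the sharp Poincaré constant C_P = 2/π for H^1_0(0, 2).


||u||_L² / ||u'||_L² = 2/(5*π) < C_P = 2/π.

u(x) = 3/4·sin(5*π/2·x), so u'(x) = 15*π*cos(5*π*x/2)/8.
Writing u(x) = A·sin(kπx/L) with A = 3/4 and k = 5, use ∫_0^L sin²(kπx/L) dx = L/2 and ∫_0^L cos²(kπx/L) dx = L/2.
u² = 9/16·sin²(5*π/2·x) and (u')² = 225*π^2/64·cos²(5*π/2·x), and each of sin², cos² integrates to L/2 = 1 over (0, 2).
∫_0^2 u² dx = 9/16, so ||u||_L² = 3/4.
∫_0^2 (u')² dx = 225*π^2/64, so ||u'||_L² = 15*π/8.
Ratio ||u||_L² / ||u'||_L² = 2/(5*π).
Sharp Poincaré constant on H^1_0(0, 2) is C_P = L/π = 2/π, achieved by sin(π/2·x).
This is the k = 5 harmonic; the ratio L/(kπ) is strictly less than C_P = L/π, consistent with the sharp inequality ||u||_L² ≤ C_P ||u'||_L².
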